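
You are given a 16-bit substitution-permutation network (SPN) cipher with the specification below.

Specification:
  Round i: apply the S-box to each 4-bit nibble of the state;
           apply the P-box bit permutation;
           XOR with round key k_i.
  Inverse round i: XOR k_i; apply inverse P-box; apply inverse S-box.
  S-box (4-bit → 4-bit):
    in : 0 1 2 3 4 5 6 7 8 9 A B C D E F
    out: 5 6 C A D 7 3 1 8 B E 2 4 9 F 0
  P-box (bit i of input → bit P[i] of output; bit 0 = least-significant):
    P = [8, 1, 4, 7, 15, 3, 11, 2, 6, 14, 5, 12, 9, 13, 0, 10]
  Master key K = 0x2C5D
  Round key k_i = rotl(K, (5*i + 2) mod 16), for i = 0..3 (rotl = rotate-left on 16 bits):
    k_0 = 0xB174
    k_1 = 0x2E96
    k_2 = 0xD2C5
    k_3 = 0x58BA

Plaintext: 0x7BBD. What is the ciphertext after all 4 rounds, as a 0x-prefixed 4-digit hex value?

s_0 = plaintext = 0x7BBD
s_1 = Round(s_0, k_0) = 0xF2FC
s_2 = Round(s_1, k_1) = 0x3EA6
s_3 = Round(s_2, k_2) = 0xAFAB
s_4 = Round(s_3, k_3) = 0x74B5

0x74B5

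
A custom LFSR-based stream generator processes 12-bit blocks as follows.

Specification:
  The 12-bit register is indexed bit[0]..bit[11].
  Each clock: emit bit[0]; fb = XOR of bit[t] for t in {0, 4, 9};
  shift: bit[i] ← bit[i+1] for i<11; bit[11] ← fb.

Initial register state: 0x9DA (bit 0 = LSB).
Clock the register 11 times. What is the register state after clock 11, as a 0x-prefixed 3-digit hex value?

reg_0 = 0x9DA
clock 1: out=0, reg = 0xCED
clock 2: out=1, reg = 0xE76
clock 3: out=0, reg = 0x73B
clock 4: out=1, reg = 0xB9D
clock 5: out=1, reg = 0xDCE
clock 6: out=0, reg = 0x6E7
clock 7: out=1, reg = 0x373
clock 8: out=1, reg = 0x9B9
clock 9: out=1, reg = 0x4DC
clock 10: out=0, reg = 0xA6E
clock 11: out=0, reg = 0xD37

0xD37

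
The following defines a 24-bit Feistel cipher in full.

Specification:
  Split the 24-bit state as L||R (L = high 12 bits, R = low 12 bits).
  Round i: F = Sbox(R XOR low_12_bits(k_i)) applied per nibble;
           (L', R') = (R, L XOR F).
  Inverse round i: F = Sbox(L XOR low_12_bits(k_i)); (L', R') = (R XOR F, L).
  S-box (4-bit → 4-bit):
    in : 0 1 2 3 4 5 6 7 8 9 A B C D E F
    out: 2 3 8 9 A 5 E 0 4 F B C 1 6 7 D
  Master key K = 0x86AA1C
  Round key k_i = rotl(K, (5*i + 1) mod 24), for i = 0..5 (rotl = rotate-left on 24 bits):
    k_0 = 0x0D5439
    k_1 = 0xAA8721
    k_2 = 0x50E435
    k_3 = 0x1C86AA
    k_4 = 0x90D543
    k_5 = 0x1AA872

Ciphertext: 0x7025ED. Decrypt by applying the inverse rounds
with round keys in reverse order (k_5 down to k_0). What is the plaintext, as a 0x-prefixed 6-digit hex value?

0x1398A0

s_0 = ciphertext = 0x7025ED
s_1 = InvRound(s_0, k_5) = 0x8EF702
s_2 = InvRound(s_1, k_4) = 0x1B38EF
s_3 = InvRound(s_2, k_3) = 0x8D01B3
s_4 = InvRound(s_3, k_2) = 0x0C68D0
s_5 = InvRound(s_4, k_1) = 0x8A00C6
s_6 = InvRound(s_5, k_0) = 0x1398A0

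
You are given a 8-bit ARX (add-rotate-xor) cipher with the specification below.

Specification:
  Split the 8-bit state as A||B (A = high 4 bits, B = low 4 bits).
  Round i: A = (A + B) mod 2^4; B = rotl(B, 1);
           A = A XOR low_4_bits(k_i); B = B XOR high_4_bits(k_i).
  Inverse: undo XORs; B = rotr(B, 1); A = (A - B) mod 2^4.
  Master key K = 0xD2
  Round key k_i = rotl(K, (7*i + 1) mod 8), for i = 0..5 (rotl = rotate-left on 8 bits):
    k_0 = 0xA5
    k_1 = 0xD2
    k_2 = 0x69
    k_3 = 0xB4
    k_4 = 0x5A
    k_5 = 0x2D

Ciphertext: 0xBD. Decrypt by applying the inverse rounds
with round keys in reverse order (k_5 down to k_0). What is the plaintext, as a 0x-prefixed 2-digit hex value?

s_0 = ciphertext = 0xBD
s_1 = InvRound(s_0, k_5) = 0x7F
s_2 = InvRound(s_1, k_4) = 0x85
s_3 = InvRound(s_2, k_3) = 0x57
s_4 = InvRound(s_3, k_2) = 0x48
s_5 = InvRound(s_4, k_1) = 0xCA
s_6 = InvRound(s_5, k_0) = 0x90

0x90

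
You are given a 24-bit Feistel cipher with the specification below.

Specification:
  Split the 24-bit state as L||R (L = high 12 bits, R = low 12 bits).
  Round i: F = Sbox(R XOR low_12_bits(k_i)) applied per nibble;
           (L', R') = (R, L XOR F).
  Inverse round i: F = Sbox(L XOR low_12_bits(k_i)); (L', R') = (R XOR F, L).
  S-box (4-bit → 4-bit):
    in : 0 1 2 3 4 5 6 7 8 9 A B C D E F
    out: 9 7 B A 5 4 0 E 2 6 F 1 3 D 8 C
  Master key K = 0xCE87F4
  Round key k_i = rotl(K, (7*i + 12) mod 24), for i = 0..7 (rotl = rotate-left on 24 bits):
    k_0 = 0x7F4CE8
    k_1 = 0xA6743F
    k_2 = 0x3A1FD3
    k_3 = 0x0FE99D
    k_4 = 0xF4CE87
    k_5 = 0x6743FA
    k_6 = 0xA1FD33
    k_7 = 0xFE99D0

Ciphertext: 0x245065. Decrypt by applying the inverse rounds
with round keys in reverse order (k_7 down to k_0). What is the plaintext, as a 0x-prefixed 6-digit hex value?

s_0 = ciphertext = 0x245065
s_1 = InvRound(s_0, k_7) = 0x101245
s_2 = InvRound(s_1, k_6) = 0x1EE101
s_3 = InvRound(s_2, k_5) = 0xA741EE
s_4 = InvRound(s_3, k_4) = 0x424A74
s_5 = InvRound(s_4, k_3) = 0x762424
s_6 = InvRound(s_5, k_2) = 0x633762
s_7 = InvRound(s_6, k_1) = 0xCF1633
s_8 = InvRound(s_7, k_0) = 0xF45CF1

0xF45CF1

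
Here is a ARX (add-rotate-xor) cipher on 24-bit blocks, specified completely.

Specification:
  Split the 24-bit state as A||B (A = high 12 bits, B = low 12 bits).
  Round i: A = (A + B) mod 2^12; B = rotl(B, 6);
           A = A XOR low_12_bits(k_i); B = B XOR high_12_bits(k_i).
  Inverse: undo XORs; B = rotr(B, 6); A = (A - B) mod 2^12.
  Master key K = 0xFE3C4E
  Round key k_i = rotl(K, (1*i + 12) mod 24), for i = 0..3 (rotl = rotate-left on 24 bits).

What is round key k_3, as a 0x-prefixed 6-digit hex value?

K = 0xFE3C4E
k_0 = rotl(K, (1*0+12) mod 24) = rotl(K, 12) = 0xC4EFE3
k_1 = rotl(K, (1*1+12) mod 24) = rotl(K, 13) = 0x89DFC7
k_2 = rotl(K, (1*2+12) mod 24) = rotl(K, 14) = 0x13BF8F
k_3 = rotl(K, (1*3+12) mod 24) = rotl(K, 15) = 0x277F1E

0x277F1E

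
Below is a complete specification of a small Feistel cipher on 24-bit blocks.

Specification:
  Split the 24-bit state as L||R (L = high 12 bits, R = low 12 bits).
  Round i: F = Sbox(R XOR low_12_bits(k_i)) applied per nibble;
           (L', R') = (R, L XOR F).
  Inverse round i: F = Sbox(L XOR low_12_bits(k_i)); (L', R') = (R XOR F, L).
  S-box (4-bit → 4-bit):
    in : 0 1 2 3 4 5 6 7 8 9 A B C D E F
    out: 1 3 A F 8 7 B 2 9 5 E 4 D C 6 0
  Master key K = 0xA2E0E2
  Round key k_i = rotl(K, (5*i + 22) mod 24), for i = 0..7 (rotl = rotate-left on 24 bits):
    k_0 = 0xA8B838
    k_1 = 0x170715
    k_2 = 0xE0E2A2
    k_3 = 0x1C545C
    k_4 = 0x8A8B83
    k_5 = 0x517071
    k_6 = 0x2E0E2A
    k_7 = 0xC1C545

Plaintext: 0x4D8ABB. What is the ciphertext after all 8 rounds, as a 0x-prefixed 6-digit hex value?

s_0 = plaintext = 0x4D8ABB
s_1 = Round(s_0, k_0) = 0xABBE47
s_2 = Round(s_1, k_1) = 0xE47FC1
s_3 = Round(s_2, k_2) = 0xFC12F8
s_4 = Round(s_3, k_3) = 0x2F8429
s_5 = Round(s_4, k_4) = 0x429216
s_6 = Round(s_5, k_5) = 0x216E9B
s_7 = Round(s_6, k_6) = 0xE9B355
s_8 = Round(s_7, k_7) = 0x3555AA

0x3555AA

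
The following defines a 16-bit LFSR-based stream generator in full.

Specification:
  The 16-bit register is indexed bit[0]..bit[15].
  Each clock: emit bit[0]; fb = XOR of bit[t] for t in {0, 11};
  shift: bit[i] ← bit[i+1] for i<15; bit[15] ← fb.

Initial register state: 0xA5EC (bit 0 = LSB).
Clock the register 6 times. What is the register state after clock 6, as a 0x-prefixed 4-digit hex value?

0xE297

reg_0 = 0xA5EC
clock 1: out=0, reg = 0x52F6
clock 2: out=0, reg = 0x297B
clock 3: out=1, reg = 0x14BD
clock 4: out=1, reg = 0x8A5E
clock 5: out=0, reg = 0xC52F
clock 6: out=1, reg = 0xE297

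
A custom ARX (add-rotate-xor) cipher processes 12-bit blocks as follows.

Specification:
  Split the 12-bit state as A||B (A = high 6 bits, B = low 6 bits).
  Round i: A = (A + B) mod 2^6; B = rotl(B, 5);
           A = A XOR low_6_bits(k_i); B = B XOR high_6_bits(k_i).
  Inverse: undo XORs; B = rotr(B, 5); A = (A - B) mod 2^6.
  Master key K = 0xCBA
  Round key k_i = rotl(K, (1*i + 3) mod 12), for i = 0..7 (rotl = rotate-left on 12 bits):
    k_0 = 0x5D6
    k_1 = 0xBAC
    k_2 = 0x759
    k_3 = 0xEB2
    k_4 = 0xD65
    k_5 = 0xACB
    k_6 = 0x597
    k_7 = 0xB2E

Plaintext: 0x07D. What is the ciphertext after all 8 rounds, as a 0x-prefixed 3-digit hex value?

0x238

s_0 = plaintext = 0x07D
s_1 = Round(s_0, k_0) = 0xA29
s_2 = Round(s_1, k_1) = 0xF5A
s_3 = Round(s_2, k_2) = 0x390
s_4 = Round(s_3, k_3) = 0xB32
s_5 = Round(s_4, k_4) = 0xEEC
s_6 = Round(s_5, k_5) = 0xB3D
s_7 = Round(s_6, k_6) = 0xFA8
s_8 = Round(s_7, k_7) = 0x238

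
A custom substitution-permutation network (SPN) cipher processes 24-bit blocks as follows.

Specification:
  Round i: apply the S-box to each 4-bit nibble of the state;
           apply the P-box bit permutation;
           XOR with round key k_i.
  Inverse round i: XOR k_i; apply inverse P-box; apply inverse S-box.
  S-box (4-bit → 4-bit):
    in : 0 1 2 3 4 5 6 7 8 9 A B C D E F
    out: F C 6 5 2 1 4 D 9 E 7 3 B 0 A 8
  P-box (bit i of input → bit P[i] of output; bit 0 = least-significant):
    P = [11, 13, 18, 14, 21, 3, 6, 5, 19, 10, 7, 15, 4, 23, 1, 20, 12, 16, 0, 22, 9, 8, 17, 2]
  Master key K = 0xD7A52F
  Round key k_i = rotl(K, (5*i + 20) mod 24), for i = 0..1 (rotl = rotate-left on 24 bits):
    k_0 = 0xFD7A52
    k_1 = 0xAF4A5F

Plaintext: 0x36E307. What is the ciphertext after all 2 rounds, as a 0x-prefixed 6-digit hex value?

0x87F7C4

s_0 = plaintext = 0x36E307
s_1 = Round(s_0, k_0) = 0x4330BB
s_2 = Round(s_1, k_1) = 0x87F7C4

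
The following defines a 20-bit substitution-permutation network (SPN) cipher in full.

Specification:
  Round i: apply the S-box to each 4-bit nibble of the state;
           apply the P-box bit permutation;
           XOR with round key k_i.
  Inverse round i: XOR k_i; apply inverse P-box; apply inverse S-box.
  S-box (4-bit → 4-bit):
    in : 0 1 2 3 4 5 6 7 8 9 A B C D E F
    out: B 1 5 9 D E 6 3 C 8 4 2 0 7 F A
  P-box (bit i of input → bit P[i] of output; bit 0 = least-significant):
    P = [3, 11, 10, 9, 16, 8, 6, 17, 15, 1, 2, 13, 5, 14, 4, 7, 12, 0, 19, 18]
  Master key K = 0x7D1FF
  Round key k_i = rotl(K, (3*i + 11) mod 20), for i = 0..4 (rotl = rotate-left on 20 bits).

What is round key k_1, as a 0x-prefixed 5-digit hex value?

0xFDF47

K = 0x7D1FF
k_0 = rotl(K, (3*0+11) mod 20) = rotl(K, 11) = 0xFFBE8
k_1 = rotl(K, (3*1+11) mod 20) = rotl(K, 14) = 0xFDF47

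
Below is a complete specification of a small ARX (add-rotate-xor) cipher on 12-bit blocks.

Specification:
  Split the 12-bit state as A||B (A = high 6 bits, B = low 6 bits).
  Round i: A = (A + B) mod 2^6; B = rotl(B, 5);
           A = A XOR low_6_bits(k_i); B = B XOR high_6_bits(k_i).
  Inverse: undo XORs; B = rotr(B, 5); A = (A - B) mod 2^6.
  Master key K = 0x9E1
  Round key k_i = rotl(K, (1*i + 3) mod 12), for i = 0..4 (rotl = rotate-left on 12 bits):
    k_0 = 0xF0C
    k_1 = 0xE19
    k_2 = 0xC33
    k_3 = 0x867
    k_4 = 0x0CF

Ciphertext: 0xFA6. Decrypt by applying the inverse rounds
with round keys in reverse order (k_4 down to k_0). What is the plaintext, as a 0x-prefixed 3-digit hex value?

s_0 = ciphertext = 0xFA6
s_1 = InvRound(s_0, k_4) = 0x98B
s_2 = InvRound(s_1, k_3) = 0xB15
s_3 = InvRound(s_2, k_2) = 0x50B
s_4 = InvRound(s_3, k_1) = 0x9A7
s_5 = InvRound(s_4, k_0) = 0xD36

0xD36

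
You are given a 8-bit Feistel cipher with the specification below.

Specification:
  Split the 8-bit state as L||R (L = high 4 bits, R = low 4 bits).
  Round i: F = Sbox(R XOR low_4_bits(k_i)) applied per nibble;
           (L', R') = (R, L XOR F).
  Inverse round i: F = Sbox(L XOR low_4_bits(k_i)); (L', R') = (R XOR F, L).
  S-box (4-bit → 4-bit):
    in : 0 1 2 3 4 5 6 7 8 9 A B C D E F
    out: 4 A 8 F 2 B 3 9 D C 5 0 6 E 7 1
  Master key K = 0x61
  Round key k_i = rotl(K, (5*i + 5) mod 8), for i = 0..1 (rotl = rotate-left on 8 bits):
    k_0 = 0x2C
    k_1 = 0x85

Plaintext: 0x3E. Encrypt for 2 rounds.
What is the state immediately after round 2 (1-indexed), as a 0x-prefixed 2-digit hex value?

s_0 = plaintext = 0x3E
s_1 = Round(s_0, k_0) = 0xEB
s_2 = Round(s_1, k_1) = 0xB9

0xB9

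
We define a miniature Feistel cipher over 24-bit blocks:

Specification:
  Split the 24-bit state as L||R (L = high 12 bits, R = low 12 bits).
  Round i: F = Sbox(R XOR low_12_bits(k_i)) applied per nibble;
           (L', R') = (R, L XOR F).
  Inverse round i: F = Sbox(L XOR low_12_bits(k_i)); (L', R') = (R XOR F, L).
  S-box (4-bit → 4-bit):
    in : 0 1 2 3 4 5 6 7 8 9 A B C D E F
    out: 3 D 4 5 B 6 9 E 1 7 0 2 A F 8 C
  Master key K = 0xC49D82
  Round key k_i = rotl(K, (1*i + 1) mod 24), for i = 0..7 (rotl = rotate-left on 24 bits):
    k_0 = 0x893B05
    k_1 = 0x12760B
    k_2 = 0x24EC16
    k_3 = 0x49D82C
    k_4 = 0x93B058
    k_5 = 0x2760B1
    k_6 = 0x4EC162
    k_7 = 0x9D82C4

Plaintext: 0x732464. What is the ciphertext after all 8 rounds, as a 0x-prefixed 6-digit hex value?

s_0 = plaintext = 0x732464
s_1 = Round(s_0, k_0) = 0x464BAF
s_2 = Round(s_1, k_1) = 0xBAFB6F
s_3 = Round(s_2, k_2) = 0xB6F548
s_4 = Round(s_3, k_3) = 0x5484F4
s_5 = Round(s_4, k_4) = 0x4F4E42
s_6 = Round(s_5, k_5) = 0xE42C31
s_7 = Round(s_6, k_6) = 0xC31127
s_8 = Round(s_7, k_7) = 0x1279B4

0x1279B4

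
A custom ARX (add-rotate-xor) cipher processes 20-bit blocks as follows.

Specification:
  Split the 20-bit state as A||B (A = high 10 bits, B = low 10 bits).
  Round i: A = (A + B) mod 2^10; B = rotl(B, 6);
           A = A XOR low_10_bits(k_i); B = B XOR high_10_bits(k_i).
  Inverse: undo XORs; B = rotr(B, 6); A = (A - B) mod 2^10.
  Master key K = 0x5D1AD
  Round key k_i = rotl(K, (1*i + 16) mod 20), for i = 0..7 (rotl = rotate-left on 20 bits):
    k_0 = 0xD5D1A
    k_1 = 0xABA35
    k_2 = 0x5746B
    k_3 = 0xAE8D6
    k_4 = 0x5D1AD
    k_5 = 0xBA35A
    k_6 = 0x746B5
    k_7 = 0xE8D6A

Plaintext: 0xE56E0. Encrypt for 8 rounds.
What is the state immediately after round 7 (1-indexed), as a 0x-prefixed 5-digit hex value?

s_0 = plaintext = 0xE56E0
s_1 = Round(s_0, k_0) = 0xDBF79
s_2 = Round(s_1, k_1) = 0x374D9
s_3 = Round(s_2, k_2) = 0x77710
s_4 = Round(s_3, k_3) = 0x0EE8B
s_5 = Round(s_4, k_4) = 0xDAF9C
s_6 = Round(s_5, k_5) = 0x175D1
s_7 = Round(s_6, k_6) = 0x26D8C
s_8 = Round(s_7, k_7) = 0xD34BB

0x26D8C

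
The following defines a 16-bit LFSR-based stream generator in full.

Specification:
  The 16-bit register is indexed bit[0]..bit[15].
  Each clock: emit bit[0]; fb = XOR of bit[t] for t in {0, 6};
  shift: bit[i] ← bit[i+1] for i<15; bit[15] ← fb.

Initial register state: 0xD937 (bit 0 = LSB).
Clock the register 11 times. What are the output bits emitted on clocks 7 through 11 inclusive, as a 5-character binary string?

reg_0 = 0xD937
clock 1: out=1, reg = 0xEC9B
clock 2: out=1, reg = 0xF64D
clock 3: out=1, reg = 0x7B26
clock 4: out=0, reg = 0x3D93
clock 5: out=1, reg = 0x9EC9
clock 6: out=1, reg = 0x4F64
clock 7: out=0, reg = 0xA7B2
clock 8: out=0, reg = 0x53D9
clock 9: out=1, reg = 0x29EC
clock 10: out=0, reg = 0x94F6
clock 11: out=0, reg = 0xCA7B

00100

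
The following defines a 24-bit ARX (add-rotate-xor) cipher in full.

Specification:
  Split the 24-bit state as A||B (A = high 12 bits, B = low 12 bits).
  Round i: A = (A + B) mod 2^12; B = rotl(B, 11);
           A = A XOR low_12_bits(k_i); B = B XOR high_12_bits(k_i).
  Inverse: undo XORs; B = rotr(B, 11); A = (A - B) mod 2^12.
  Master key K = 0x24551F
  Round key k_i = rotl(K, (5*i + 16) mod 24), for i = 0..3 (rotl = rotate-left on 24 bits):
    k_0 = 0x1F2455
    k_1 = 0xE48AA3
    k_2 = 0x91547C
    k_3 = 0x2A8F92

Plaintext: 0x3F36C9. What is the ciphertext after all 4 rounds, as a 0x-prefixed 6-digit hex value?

0x0A50E2

s_0 = plaintext = 0x3F36C9
s_1 = Round(s_0, k_0) = 0xEE9A96
s_2 = Round(s_1, k_1) = 0x3DCB03
s_3 = Round(s_2, k_2) = 0xAA3494
s_4 = Round(s_3, k_3) = 0x0A50E2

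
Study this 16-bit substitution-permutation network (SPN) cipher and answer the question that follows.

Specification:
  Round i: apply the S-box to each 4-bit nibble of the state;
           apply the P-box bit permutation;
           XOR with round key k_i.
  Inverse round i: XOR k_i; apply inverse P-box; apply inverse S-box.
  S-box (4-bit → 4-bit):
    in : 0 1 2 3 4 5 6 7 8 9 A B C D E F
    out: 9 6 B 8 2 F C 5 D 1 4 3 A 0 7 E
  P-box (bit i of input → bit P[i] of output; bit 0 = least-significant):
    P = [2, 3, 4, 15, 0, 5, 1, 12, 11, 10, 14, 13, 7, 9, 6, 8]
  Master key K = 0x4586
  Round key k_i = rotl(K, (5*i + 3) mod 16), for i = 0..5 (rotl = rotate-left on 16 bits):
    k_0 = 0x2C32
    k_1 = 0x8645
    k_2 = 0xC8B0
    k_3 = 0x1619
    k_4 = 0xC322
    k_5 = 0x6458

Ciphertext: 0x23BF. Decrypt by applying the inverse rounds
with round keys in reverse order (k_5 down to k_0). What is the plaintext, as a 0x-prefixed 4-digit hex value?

s_0 = ciphertext = 0x23BF
s_1 = InvRound(s_0, k_5) = 0x51E9
s_2 = InvRound(s_1, k_4) = 0xED8C
s_3 = InvRound(s_2, k_3) = 0x2808
s_4 = InvRound(s_3, k_2) = 0x964F
s_5 = InvRound(s_4, k_1) = 0xDD64
s_6 = InvRound(s_5, k_0) = 0x6668

0x6668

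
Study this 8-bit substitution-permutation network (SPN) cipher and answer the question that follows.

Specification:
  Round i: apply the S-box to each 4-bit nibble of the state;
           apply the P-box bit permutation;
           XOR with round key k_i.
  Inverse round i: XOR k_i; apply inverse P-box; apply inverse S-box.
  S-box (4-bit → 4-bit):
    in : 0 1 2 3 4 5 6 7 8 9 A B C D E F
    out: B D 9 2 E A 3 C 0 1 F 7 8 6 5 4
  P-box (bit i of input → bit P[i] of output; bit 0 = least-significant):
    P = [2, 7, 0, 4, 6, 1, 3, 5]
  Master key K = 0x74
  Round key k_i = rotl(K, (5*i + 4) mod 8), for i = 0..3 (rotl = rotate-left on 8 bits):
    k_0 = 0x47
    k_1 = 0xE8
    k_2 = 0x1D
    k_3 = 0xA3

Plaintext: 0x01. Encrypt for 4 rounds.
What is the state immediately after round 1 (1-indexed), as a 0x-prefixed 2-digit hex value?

0x30

s_0 = plaintext = 0x01
s_1 = Round(s_0, k_0) = 0x30
s_2 = Round(s_1, k_1) = 0x7E
s_3 = Round(s_2, k_2) = 0x30
s_4 = Round(s_3, k_3) = 0x35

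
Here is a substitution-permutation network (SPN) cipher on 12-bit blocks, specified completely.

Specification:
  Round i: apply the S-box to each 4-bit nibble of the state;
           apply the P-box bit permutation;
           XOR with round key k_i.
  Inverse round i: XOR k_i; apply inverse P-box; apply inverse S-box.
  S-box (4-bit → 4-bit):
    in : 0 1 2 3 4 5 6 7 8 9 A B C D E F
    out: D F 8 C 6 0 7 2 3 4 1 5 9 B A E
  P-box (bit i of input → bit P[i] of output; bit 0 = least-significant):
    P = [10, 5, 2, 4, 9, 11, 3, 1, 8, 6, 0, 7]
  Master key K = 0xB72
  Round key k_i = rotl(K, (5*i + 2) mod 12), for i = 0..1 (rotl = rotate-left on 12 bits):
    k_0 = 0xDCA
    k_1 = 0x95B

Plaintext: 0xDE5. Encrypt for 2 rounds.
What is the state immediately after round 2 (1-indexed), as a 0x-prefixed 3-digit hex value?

s_0 = plaintext = 0xDE5
s_1 = Round(s_0, k_0) = 0x408
s_2 = Round(s_1, k_1) = 0xF30

0xF30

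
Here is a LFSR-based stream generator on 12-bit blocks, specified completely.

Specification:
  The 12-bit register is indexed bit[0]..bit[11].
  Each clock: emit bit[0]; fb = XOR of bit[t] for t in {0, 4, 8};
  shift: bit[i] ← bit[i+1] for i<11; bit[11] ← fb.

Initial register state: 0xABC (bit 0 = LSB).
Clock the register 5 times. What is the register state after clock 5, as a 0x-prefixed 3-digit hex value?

0x6D5

reg_0 = 0xABC
clock 1: out=0, reg = 0xD5E
clock 2: out=0, reg = 0x6AF
clock 3: out=1, reg = 0xB57
clock 4: out=1, reg = 0xDAB
clock 5: out=1, reg = 0x6D5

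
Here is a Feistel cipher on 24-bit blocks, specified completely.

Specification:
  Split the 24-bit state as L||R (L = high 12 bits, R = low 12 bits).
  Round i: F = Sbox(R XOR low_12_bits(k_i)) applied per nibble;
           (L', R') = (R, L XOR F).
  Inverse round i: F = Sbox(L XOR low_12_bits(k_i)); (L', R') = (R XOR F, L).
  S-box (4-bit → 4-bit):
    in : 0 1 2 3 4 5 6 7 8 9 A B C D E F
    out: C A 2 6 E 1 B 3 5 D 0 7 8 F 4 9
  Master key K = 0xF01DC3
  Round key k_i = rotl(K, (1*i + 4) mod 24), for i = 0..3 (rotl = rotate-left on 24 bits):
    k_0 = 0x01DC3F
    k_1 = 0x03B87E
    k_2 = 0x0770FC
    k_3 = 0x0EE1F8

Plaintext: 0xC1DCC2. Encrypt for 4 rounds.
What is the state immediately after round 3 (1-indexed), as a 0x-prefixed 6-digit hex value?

0x95AD89

s_0 = plaintext = 0xC1DCC2
s_1 = Round(s_0, k_0) = 0xCC2082
s_2 = Round(s_1, k_1) = 0x08295A
s_3 = Round(s_2, k_2) = 0x95AD89
s_4 = Round(s_3, k_3) = 0xD89160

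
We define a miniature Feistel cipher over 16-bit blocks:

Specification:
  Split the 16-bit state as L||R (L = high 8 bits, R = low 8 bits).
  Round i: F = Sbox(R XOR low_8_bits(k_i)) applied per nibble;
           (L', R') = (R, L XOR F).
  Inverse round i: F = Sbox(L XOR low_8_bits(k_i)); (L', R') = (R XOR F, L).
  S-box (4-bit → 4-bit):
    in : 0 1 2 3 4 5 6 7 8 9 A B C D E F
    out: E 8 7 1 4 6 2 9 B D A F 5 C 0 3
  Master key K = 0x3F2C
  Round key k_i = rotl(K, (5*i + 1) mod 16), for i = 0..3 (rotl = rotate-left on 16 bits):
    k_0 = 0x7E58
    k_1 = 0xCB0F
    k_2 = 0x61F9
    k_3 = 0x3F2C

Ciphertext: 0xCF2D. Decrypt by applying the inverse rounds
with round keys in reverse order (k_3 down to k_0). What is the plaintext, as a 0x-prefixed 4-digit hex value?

s_0 = ciphertext = 0xCF2D
s_1 = InvRound(s_0, k_3) = 0x2CCF
s_2 = InvRound(s_1, k_2) = 0x092C
s_3 = InvRound(s_2, k_1) = 0xCE09
s_4 = InvRound(s_3, k_0) = 0xDBCE

0xDBCE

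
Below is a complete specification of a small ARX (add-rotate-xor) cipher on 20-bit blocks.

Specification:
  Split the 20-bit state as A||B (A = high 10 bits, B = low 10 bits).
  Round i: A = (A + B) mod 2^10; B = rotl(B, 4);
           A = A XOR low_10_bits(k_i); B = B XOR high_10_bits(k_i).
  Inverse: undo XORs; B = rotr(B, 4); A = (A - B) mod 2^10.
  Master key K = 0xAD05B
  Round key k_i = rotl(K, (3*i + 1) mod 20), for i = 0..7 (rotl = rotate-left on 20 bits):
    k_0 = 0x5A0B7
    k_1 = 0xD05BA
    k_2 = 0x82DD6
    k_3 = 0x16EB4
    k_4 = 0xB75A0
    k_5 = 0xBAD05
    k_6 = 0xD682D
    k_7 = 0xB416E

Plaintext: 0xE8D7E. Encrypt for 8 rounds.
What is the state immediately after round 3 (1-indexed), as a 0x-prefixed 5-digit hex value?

s_0 = plaintext = 0xE8D7E
s_1 = Round(s_0, k_0) = 0x65A8D
s_2 = Round(s_1, k_1) = 0x6679B
s_3 = Round(s_2, k_2) = 0x38BB5
s_4 = Round(s_3, k_3) = 0x88F05
s_5 = Round(s_4, k_4) = 0x22281
s_6 = Round(s_5, k_5) = 0x832F1
s_7 = Round(s_6, k_6) = 0x34041
s_8 = Round(s_7, k_7) = 0x1FEC1

0x38BB5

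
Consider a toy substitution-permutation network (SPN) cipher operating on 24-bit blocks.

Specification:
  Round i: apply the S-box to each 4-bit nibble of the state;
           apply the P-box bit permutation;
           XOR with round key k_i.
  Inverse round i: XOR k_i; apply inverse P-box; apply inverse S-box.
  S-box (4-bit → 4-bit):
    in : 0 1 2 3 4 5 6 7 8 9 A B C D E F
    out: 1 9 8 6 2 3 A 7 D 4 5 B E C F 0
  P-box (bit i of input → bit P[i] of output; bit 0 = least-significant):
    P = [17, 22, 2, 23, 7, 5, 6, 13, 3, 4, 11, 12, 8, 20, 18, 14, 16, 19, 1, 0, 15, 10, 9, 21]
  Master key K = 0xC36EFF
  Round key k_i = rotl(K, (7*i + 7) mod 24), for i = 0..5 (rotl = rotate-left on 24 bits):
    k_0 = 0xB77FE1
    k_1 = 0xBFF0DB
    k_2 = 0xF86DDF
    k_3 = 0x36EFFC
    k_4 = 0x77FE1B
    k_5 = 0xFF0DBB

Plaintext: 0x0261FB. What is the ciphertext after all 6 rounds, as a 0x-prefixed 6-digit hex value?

s_0 = plaintext = 0x0261FB
s_1 = Round(s_0, k_0) = 0x65AFE8
s_2 = Round(s_1, k_1) = 0x10D53F
s_3 = Round(s_2, k_2) = 0xDDADA7
s_4 = Round(s_3, k_3) = 0x50F43B
s_5 = Round(s_4, k_4) = 0xB47A6B
s_6 = Round(s_5, k_5) = 0x01A093

0x01A093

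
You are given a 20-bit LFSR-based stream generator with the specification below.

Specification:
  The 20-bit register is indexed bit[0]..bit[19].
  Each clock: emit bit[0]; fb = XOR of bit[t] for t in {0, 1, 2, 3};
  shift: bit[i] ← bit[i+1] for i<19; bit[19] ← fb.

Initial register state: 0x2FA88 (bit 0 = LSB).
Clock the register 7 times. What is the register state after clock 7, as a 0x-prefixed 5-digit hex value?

reg_0 = 0x2FA88
clock 1: out=0, reg = 0x97D44
clock 2: out=0, reg = 0xCBEA2
clock 3: out=0, reg = 0xE5F51
clock 4: out=1, reg = 0xF2FA8
clock 5: out=0, reg = 0xF97D4
clock 6: out=0, reg = 0xFCBEA
clock 7: out=0, reg = 0x7E5F5

0x7E5F5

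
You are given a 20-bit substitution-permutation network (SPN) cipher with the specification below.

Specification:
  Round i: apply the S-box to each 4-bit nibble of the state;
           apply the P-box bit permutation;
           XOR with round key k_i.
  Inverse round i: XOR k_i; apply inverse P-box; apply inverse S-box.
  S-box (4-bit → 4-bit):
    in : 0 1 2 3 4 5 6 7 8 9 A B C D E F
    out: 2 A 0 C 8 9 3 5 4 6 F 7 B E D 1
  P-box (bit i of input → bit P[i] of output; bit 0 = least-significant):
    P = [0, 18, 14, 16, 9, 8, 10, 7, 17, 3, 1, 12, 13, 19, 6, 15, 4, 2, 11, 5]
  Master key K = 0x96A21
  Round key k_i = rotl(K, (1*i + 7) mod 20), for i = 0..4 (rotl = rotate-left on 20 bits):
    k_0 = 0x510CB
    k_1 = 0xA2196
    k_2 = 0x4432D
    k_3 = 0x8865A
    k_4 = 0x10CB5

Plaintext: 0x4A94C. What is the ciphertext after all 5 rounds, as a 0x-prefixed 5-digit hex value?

s_0 = plaintext = 0x4A94C
s_1 = Round(s_0, k_0) = 0x8B020
s_2 = Round(s_1, k_1) = 0x609DE
s_3 = Round(s_2, k_2) = 0xD06B2
s_4 = Round(s_3, k_3) = 0x28976
s_5 = Round(s_4, k_4) = 0x50AFE

0x50AFE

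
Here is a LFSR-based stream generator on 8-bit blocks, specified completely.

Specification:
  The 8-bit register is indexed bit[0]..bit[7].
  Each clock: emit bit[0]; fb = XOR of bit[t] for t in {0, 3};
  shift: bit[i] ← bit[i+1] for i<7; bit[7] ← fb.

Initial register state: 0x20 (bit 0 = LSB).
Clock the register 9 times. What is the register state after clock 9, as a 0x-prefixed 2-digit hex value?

0x52

reg_0 = 0x20
clock 1: out=0, reg = 0x10
clock 2: out=0, reg = 0x08
clock 3: out=0, reg = 0x84
clock 4: out=0, reg = 0x42
clock 5: out=0, reg = 0x21
clock 6: out=1, reg = 0x90
clock 7: out=0, reg = 0x48
clock 8: out=0, reg = 0xA4
clock 9: out=0, reg = 0x52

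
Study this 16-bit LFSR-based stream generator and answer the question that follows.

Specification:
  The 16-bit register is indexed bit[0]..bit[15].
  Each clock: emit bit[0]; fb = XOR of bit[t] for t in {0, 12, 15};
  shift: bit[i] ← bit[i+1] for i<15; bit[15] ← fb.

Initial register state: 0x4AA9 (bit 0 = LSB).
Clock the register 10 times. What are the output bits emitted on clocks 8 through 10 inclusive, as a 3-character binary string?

101

reg_0 = 0x4AA9
clock 1: out=1, reg = 0xA554
clock 2: out=0, reg = 0xD2AA
clock 3: out=0, reg = 0x6955
clock 4: out=1, reg = 0xB4AA
clock 5: out=0, reg = 0x5A55
clock 6: out=1, reg = 0x2D2A
clock 7: out=0, reg = 0x1695
clock 8: out=1, reg = 0x0B4A
clock 9: out=0, reg = 0x05A5
clock 10: out=1, reg = 0x82D2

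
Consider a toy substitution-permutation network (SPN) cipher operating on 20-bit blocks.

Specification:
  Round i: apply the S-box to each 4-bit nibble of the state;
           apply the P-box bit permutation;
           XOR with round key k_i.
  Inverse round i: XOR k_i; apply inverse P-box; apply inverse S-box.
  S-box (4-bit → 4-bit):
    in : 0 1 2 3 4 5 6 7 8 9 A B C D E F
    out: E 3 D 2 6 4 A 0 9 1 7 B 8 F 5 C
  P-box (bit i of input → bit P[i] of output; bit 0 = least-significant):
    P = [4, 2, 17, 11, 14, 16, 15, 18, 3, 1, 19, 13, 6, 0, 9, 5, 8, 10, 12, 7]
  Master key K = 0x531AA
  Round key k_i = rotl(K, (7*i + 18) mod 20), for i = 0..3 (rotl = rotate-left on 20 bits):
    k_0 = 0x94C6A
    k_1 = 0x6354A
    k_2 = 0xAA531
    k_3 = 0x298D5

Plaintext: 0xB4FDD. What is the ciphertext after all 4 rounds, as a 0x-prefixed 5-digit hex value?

0x48BAA

s_0 = plaintext = 0xB4FDD
s_1 = Round(s_0, k_0) = 0x6A3FF
s_2 = Round(s_1, k_1) = 0x0BB89
s_3 = Round(s_2, k_2) = 0xED1CA
s_4 = Round(s_3, k_3) = 0x48BAA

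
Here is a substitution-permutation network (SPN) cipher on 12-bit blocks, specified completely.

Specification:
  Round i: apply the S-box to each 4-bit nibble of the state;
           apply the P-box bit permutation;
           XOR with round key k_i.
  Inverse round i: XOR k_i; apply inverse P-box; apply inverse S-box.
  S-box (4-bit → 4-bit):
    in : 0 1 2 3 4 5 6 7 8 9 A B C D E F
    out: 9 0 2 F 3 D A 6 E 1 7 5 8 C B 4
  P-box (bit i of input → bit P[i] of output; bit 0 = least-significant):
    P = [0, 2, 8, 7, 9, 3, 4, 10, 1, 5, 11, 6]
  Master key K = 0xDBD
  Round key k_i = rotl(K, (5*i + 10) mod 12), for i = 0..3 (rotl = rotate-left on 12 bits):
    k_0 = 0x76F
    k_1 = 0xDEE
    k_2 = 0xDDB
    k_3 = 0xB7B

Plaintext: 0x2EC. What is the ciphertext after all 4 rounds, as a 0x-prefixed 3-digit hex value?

0x9CF

s_0 = plaintext = 0x2EC
s_1 = Round(s_0, k_0) = 0x1C7
s_2 = Round(s_1, k_1) = 0x8EA
s_3 = Round(s_2, k_2) = 0x2B6
s_4 = Round(s_3, k_3) = 0x9CF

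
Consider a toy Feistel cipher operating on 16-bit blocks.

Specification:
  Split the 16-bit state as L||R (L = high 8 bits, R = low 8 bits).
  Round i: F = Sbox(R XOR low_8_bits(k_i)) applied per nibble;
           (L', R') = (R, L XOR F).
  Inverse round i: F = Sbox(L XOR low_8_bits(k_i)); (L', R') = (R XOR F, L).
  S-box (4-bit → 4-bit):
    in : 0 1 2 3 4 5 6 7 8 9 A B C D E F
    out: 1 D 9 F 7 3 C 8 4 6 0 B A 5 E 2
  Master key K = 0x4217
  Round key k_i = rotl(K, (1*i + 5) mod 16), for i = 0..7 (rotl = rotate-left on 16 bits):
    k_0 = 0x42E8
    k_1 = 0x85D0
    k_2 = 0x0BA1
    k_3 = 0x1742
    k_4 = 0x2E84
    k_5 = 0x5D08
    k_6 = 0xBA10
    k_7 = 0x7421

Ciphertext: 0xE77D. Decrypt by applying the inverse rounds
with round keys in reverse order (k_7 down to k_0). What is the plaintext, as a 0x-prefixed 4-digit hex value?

0x566C

s_0 = ciphertext = 0xE77D
s_1 = InvRound(s_0, k_7) = 0xD1E7
s_2 = InvRound(s_1, k_6) = 0x4AD1
s_3 = InvRound(s_2, k_5) = 0xA84A
s_4 = InvRound(s_3, k_4) = 0xD0A8
s_5 = InvRound(s_4, k_3) = 0xC1D0
s_6 = InvRound(s_5, k_2) = 0x11C1
s_7 = InvRound(s_6, k_1) = 0x6C11
s_8 = InvRound(s_7, k_0) = 0x566C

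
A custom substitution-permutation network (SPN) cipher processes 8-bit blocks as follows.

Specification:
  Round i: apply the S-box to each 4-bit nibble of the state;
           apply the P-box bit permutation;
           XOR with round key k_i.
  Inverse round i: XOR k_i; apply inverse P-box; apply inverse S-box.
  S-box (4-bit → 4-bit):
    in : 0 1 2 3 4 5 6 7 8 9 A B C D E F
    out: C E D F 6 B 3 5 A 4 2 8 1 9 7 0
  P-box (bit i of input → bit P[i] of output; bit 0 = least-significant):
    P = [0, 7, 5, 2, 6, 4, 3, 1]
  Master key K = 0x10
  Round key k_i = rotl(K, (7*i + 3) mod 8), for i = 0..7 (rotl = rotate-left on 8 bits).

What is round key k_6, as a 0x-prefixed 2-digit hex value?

K = 0x10
k_0 = rotl(K, (7*0+3) mod 8) = rotl(K, 3) = 0x80
k_1 = rotl(K, (7*1+3) mod 8) = rotl(K, 2) = 0x40
k_2 = rotl(K, (7*2+3) mod 8) = rotl(K, 1) = 0x20
k_3 = rotl(K, (7*3+3) mod 8) = rotl(K, 0) = 0x10
k_4 = rotl(K, (7*4+3) mod 8) = rotl(K, 7) = 0x08
k_5 = rotl(K, (7*5+3) mod 8) = rotl(K, 6) = 0x04
k_6 = rotl(K, (7*6+3) mod 8) = rotl(K, 5) = 0x02

0x02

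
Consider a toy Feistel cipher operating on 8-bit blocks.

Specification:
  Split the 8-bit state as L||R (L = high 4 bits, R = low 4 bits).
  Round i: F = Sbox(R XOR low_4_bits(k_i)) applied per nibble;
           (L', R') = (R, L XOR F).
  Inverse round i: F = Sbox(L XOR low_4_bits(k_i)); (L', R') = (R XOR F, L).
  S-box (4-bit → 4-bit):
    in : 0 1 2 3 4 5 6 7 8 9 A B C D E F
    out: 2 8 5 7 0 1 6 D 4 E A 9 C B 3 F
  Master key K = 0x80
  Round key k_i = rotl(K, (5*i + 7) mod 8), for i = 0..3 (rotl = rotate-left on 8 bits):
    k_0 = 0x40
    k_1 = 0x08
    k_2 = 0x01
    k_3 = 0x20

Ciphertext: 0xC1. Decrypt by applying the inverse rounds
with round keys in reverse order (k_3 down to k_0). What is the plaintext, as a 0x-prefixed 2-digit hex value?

s_0 = ciphertext = 0xC1
s_1 = InvRound(s_0, k_3) = 0xDC
s_2 = InvRound(s_1, k_2) = 0x0D
s_3 = InvRound(s_2, k_1) = 0x90
s_4 = InvRound(s_3, k_0) = 0xE9

0xE9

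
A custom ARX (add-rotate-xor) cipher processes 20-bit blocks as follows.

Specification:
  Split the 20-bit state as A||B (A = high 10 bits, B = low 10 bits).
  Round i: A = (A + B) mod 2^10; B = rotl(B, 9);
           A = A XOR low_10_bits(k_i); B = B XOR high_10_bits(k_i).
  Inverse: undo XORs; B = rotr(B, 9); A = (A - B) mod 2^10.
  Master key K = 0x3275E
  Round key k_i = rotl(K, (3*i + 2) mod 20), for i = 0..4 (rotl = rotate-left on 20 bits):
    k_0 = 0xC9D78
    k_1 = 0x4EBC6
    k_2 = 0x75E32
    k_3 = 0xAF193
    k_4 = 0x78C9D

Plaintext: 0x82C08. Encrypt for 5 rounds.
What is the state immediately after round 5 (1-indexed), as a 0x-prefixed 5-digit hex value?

0x5421D

s_0 = plaintext = 0x82C08
s_1 = Round(s_0, k_0) = 0xDAF23
s_2 = Round(s_1, k_1) = 0x522AB
s_3 = Round(s_2, k_2) = 0x70682
s_4 = Round(s_3, k_3) = 0x743FD
s_5 = Round(s_4, k_4) = 0x5421D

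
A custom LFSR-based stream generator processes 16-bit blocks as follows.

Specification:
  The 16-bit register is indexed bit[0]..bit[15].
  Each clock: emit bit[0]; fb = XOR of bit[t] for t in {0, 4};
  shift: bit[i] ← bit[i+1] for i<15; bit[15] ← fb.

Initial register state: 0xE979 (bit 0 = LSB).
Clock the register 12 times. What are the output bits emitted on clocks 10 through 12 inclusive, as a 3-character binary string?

001

reg_0 = 0xE979
clock 1: out=1, reg = 0x74BC
clock 2: out=0, reg = 0xBA5E
clock 3: out=0, reg = 0xDD2F
clock 4: out=1, reg = 0xEE97
clock 5: out=1, reg = 0x774B
clock 6: out=1, reg = 0xBBA5
clock 7: out=1, reg = 0xDDD2
clock 8: out=0, reg = 0xEEE9
clock 9: out=1, reg = 0xF774
clock 10: out=0, reg = 0xFBBA
clock 11: out=0, reg = 0xFDDD
clock 12: out=1, reg = 0x7EEE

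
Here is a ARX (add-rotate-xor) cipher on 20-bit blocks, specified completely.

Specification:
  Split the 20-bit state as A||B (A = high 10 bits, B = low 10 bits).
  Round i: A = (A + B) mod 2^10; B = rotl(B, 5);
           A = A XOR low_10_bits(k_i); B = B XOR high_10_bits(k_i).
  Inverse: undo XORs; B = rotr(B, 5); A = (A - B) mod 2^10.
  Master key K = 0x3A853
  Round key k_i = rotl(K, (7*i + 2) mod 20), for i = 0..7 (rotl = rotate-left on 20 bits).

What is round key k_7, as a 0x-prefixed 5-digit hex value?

K = 0x3A853
k_0 = rotl(K, (7*0+2) mod 20) = rotl(K, 2) = 0xEA14C
k_1 = rotl(K, (7*1+2) mod 20) = rotl(K, 9) = 0x0A675
k_2 = rotl(K, (7*2+2) mod 20) = rotl(K, 16) = 0x33A85
k_3 = rotl(K, (7*3+2) mod 20) = rotl(K, 3) = 0xD4299
k_4 = rotl(K, (7*4+2) mod 20) = rotl(K, 10) = 0x14CEA
k_5 = rotl(K, (7*5+2) mod 20) = rotl(K, 17) = 0x6750A
k_6 = rotl(K, (7*6+2) mod 20) = rotl(K, 4) = 0xA8533
k_7 = rotl(K, (7*7+2) mod 20) = rotl(K, 11) = 0x299D4

0x299D4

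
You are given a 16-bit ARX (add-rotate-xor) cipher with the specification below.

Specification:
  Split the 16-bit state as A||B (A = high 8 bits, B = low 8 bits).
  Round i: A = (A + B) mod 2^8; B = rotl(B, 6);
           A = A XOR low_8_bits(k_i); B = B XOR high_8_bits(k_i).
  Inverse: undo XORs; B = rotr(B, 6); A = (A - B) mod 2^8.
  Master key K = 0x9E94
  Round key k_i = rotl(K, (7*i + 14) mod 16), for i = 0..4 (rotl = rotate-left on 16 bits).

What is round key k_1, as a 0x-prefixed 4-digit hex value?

0xD293

K = 0x9E94
k_0 = rotl(K, (7*0+14) mod 16) = rotl(K, 14) = 0x27A5
k_1 = rotl(K, (7*1+14) mod 16) = rotl(K, 5) = 0xD293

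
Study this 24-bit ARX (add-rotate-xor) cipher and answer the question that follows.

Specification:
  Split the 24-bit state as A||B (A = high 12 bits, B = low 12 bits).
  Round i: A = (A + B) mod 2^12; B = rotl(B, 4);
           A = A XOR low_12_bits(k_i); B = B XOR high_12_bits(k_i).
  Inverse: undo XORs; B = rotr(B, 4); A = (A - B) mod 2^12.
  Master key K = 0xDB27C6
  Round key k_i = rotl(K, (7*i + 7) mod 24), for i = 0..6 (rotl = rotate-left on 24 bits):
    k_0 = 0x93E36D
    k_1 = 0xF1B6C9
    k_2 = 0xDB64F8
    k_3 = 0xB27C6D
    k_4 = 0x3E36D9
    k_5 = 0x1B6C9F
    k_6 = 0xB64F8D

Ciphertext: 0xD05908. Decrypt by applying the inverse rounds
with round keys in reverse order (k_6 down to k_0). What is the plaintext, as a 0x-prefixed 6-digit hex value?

s_0 = ciphertext = 0xD05908
s_1 = InvRound(s_0, k_6) = 0x662C26
s_2 = InvRound(s_1, k_5) = 0xA240D9
s_3 = InvRound(s_2, k_4) = 0x2CAA33
s_4 = InvRound(s_3, k_3) = 0xA96411
s_5 = InvRound(s_4, k_2) = 0x6D479A
s_6 = InvRound(s_5, k_1) = 0xE95188
s_7 = InvRound(s_6, k_0) = 0x76D68B

0x76D68B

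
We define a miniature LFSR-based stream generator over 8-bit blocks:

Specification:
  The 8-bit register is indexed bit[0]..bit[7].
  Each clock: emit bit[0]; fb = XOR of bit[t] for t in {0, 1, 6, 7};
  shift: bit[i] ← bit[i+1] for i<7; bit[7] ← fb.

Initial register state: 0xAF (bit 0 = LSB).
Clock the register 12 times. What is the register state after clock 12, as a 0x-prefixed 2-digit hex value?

reg_0 = 0xAF
clock 1: out=1, reg = 0xD7
clock 2: out=1, reg = 0x6B
clock 3: out=1, reg = 0xB5
clock 4: out=1, reg = 0x5A
clock 5: out=0, reg = 0x2D
clock 6: out=1, reg = 0x96
clock 7: out=0, reg = 0x4B
clock 8: out=1, reg = 0xA5
clock 9: out=1, reg = 0x52
clock 10: out=0, reg = 0x29
clock 11: out=1, reg = 0x94
clock 12: out=0, reg = 0xCA

0xCA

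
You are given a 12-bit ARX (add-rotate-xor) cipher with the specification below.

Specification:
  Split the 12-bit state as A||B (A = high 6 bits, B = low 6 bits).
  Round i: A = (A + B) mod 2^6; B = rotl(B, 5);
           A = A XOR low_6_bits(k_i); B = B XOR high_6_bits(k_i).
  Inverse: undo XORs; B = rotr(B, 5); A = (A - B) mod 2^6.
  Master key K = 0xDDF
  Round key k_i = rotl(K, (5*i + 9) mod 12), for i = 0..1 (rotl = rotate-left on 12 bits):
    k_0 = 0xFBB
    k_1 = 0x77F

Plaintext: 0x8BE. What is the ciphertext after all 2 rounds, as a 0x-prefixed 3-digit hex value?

s_0 = plaintext = 0x8BE
s_1 = Round(s_0, k_0) = 0x6E1
s_2 = Round(s_1, k_1) = 0x0ED

0x0ED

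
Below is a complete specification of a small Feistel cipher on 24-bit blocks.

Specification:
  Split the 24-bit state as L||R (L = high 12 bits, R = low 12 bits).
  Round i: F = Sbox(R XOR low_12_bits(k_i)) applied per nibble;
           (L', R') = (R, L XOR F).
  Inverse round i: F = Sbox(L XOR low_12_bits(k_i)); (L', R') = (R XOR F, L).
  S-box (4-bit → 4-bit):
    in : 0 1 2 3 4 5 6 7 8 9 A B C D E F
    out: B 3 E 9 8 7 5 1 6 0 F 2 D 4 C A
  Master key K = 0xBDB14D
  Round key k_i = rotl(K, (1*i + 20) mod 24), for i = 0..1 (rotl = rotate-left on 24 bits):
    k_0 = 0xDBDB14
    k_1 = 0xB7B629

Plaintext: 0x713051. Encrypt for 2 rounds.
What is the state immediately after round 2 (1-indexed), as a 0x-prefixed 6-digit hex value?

s_0 = plaintext = 0x713051
s_1 = Round(s_0, k_0) = 0x051594
s_2 = Round(s_1, k_1) = 0x594975

0x594975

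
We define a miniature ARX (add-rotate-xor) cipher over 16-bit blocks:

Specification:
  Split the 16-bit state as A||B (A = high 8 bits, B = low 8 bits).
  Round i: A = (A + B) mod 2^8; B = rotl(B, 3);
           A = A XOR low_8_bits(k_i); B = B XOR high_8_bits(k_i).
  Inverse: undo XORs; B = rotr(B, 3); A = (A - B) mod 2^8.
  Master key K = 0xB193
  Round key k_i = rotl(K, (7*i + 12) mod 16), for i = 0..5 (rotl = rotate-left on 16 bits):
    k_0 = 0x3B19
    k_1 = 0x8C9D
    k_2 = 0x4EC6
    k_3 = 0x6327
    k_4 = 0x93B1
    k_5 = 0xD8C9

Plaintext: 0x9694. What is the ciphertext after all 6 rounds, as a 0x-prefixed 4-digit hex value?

s_0 = plaintext = 0x9694
s_1 = Round(s_0, k_0) = 0x339F
s_2 = Round(s_1, k_1) = 0x4F70
s_3 = Round(s_2, k_2) = 0x79CD
s_4 = Round(s_3, k_3) = 0x610D
s_5 = Round(s_4, k_4) = 0xDFFB
s_6 = Round(s_5, k_5) = 0x1307

0x1307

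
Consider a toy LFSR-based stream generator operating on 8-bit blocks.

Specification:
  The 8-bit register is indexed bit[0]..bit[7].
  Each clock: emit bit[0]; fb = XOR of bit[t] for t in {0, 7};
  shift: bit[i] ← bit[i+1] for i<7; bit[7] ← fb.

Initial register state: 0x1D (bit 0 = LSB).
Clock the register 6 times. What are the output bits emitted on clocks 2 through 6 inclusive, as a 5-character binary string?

reg_0 = 0x1D
clock 1: out=1, reg = 0x8E
clock 2: out=0, reg = 0xC7
clock 3: out=1, reg = 0x63
clock 4: out=1, reg = 0xB1
clock 5: out=1, reg = 0x58
clock 6: out=0, reg = 0x2C

01110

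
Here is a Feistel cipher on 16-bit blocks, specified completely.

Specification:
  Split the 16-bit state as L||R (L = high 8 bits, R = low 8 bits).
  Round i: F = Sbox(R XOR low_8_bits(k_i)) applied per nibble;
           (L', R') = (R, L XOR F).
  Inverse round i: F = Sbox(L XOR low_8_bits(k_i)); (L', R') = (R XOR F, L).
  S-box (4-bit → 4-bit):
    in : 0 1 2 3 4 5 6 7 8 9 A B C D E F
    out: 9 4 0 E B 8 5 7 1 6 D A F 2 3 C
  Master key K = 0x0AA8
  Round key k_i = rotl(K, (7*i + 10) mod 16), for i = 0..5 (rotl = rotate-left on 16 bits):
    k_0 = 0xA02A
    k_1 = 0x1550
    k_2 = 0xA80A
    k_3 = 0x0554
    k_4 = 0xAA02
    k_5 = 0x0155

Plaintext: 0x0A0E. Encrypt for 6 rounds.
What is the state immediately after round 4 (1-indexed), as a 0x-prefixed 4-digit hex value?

s_0 = plaintext = 0x0A0E
s_1 = Round(s_0, k_0) = 0x0E01
s_2 = Round(s_1, k_1) = 0x018A
s_3 = Round(s_2, k_2) = 0x8A18
s_4 = Round(s_3, k_3) = 0x1835
s_5 = Round(s_4, k_4) = 0x35FF
s_6 = Round(s_5, k_5) = 0xFFE8

0x1835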